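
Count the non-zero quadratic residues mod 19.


For prime p, the number of non-zero quadratic residues is (p-1)/2.
= (19-1)/2
= 9

9


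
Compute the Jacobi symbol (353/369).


Compute (353/369) via quadratic reciprocity:
  reciprocity: (353/369) -> +(369/353)
  reduce: (16/353)
  pull out 2: (2/353) = +1  (since 353 mod 8 = 1)
  pull out 2: (2/353) = +1  (since 353 mod 8 = 1)
  pull out 2: (2/353) = +1  (since 353 mod 8 = 1)
  pull out 2: (2/353) = +1  (since 353 mod 8 = 1)
  (1/353) = 1
Product of signs = 1

1


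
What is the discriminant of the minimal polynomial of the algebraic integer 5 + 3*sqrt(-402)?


The element 5 + 3*sqrt(-402) has minimal polynomial:
x^2 - 10*x + 3643
Discriminant = (-10)^2 - 4*(3643)
= 100 - 14572
= -14472

-14472


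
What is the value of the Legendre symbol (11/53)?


p = 53 is prime, so compute (11/53) with the reciprocity algorithm (Jacobi-symbol steps: pull out 2s via (2/n), flip via reciprocity, reduce):
  reciprocity: (11/53) -> +(53/11)
  reduce: (9/11)
  reciprocity: (9/11) -> +(11/9)
  reduce: (2/9)
  pull out 2: (2/9) = +1  (since 9 mod 8 = 1)
  (1/9) = 1
Product of signs = 1
(11/53) = 1

1


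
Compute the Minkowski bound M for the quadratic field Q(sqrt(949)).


d = 949, d mod 4 = 1, so disc(K) = d = 949; |disc(K)| = 949
Real quadratic field, so n = 2, s = r2 = 0, r1 = 2
M = (n!/n^n) * (4/pi)^s * sqrt(|disc(K)|) = (2!/2^2) * (4/pi)^0 * sqrt(949)
= 0.5 * 1.000000 * 30.805844
= 15.4029

15.4029


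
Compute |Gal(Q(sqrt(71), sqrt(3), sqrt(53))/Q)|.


The 3 square roots of distinct primes are multiplicatively independent over Q,
so [K:Q] = 2^3 and Gal(K/Q) is isomorphic to (Z/2Z)^3.
|Gal| = 2^3 = 8

8


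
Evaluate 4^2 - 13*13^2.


x^2 - d*y^2
= 4^2 - 13*13^2
= 16 - 2197
= -2181

-2181


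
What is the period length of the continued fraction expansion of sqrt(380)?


Run the CF algorithm for sqrt(380).
a_0 = floor(sqrt(380)) = 19; set m_0=0, q_0=1.
Recurrence: m' = q*a - m,  q' = (d - m'^2)/q,  a' = floor((a_0 + m')/q').
  step 1: m=19, q=19, a=2
  step 2: m=19, q=1, a=38
a_2 = 2*a_0 = 38, so the period closes here.
sqrt(380) = [19; 2, 38]
Period length = 2

2


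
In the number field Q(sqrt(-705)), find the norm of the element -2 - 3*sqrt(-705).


N(a + b*sqrt(d)) = a^2 - d*b^2
= (-2)^2 - (-705)*(-3)^2
= 4 + 6345
= 6349

6349


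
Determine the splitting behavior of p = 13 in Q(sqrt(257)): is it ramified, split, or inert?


K = Q(sqrt(257)). Since d mod 4 = 1, disc(K) = 257.
Check p | disc: 257 mod 13 = 10.
p does not divide disc. Compute Legendre symbol (d/p):
10^((13-1)/2) mod 13 = 1
(d/p) = 1, so p splits: (p) = P*P' with e=1, f=1, g=2.
Therefore p is split.

split


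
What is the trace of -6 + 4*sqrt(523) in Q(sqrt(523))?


Tr(a + b*sqrt(d)) = (a + b*sqrt(d)) + (a - b*sqrt(d)) = 2a
= 2 * (-6)
= -12

-12


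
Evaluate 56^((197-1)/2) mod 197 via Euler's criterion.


p = 197 is prime and the exponent is (p-1)/2 = 98, so by Euler's criterion 56^98 = (56/197) = +1 or -1 mod 197.
Compute by square-and-multiply:
  98 = 64 + 32 + 2 (binary 1100010)
  Repeated squaring mod 197: 56^1 = 56, 56^2 = 181, 56^4 = 59, 56^8 = 132, 56^16 = 88, 56^32 = 61, 56^64 = 175
  56^98 = 56^64 * 56^32 * 56^2 = 175 * 61 * 181 mod 197
    175 * 61 = 10675 = 37 mod 197
    37 * 181 = 6697 = 196 mod 197
  56^98 = 196 mod 197
Result 196 = p - 1 = -1 mod 197: 56 is a quadratic non-residue mod 197. As a residue in [0, p-1] the value is 196.
56^98 mod 197 = 196

196


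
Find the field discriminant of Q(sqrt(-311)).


For K = Q(sqrt(d)) with d squarefree: disc(K) = d if d = 1 mod 4, and disc(K) = 4d if d = 2 or 3 mod 4.
Here d = -311, and d mod 4 = 1.
d = 1 mod 4 (O_K = Z[(1+sqrt(d))/2]), so disc(K) = d = -311

-311


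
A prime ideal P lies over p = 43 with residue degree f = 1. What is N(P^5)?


N(P^a) = p^(a*f)
= 43^(5*1)
= 43^5
= 147008443

147008443


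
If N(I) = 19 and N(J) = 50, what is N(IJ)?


N(IJ) = N(I) * N(J)
= 19 * 50
= 950

950


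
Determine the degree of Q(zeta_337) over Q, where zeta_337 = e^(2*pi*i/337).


The degree equals Euler's totient phi(337).
337 = 337
phi(337) = 336

336


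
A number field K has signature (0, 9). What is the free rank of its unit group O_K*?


By Dirichlet's unit theorem:
rank = r1 + r2 - 1
= 0 + 9 - 1
= 8

8


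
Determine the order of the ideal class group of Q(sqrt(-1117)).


K = Q(sqrt(-1117)). d mod 4 = 3, so D = disc(K) = 4d = -4468
h(K) equals the number of primitive reduced positive-definite forms (a, b, c) = a*x^2 + b*x*y + c*y^2 with b^2 - 4ac = D,
where reduced means |b| <= a <= c, with b >= 0 whenever |b| = a or a = c, and primitive means gcd(a, b, c) = 1.
Reduced forces 3a^2 <= |D| = 4468, so 1 <= a <= 38; b must have the parity of D, and c = (b^2 - D)/(4a) must be an integer >= a.
Enumerate a = 1..38, b in [-a, a]:
  a=1: (1, 0, 1117)  [1]
  a=2: (2, 2, 559)  [1]
  a=3..10: none
  a=11: (11, -8, 103), (11, 8, 103)  [2]
  a=12: none
  a=13: (13, -2, 86), (13, 2, 86)  [2]
  a=14..18: none
  a=19: (19, -4, 59), (19, 4, 59)  [2]
  a=20..21: none
  a=22: (22, -14, 53), (22, 14, 53)  [2]
  a=23..25: none
  a=26: (26, -2, 43), (26, 2, 43)  [2]
  a=27..36: none
  a=37: (37, -34, 38), (37, 34, 38)  [2]
  a=38: none
Total reduced forms: 1 + 1 + 2 + 2 + 2 + 2 + 2 + 2 = 14
h = 14

14


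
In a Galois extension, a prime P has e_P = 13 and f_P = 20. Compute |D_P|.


|D_P| = e * f
= 13 * 20
= 260

260


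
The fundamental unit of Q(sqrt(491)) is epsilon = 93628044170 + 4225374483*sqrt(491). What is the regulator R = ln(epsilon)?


epsilon = 93628044170 + 4225374483*sqrt(491)
= 1.8726e+11
R = ln(1.8726e+11)
= 25.9557

25.9557


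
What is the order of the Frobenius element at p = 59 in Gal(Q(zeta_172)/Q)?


The Frobenius at p in Gal(Q(zeta_n)/Q) = (Z/nZ)* is the class of p, so its order is ord_172(59), the smallest k >= 1 with 59^k = 1 mod 172.
n = 172 = 2^2 * 43, phi(172) = 84; the order divides phi(n).
Divisors of 84: 1, 2, 3, 4, 6, 7, 12, 14, 21, 28, 42, 84
Repeated squaring mod 172: 59^1 = 59, 59^2 = 41, 59^4 = 133, 59^8 = 145, 59^16 = 41, 59^32 = 133, 59^64 = 145
Test divisors in increasing order:
  k=1: 59^1 = 59 mod 172
  k=2: 59^2 = 41 mod 172
  k=3: 59^3 = 41 * 59 = 11 mod 172
  k=4: 59^4 = 133 mod 172
  k=6: 59^6 = 133 * 41 = 121 mod 172
  k=7: 59^7 = 133 * 41 * 59 = 87 mod 172
  k=12: 59^12 = 145 * 133 = 21 mod 172
  k=14: 59^14 = 145 * 133 * 41 = 1 mod 172  <- first divisor giving 1
Order = 14

14


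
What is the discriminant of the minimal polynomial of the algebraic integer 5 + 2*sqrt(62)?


The element 5 + 2*sqrt(62) has minimal polynomial:
x^2 - 10*x - 223
Discriminant = (-10)^2 - 4*(-223)
= 100 + 892
= 992

992


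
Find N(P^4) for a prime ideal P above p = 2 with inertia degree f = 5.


N(P^a) = p^(a*f)
= 2^(4*5)
= 2^20
= 1048576

1048576


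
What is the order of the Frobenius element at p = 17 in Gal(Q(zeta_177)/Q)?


The Frobenius at p in Gal(Q(zeta_n)/Q) = (Z/nZ)* is the class of p, so its order is ord_177(17), the smallest k >= 1 with 17^k = 1 mod 177.
n = 177 = 3 * 59, phi(177) = 116; the order divides phi(n).
Divisors of 116: 1, 2, 4, 29, 58, 116
Repeated squaring mod 177: 17^1 = 17, 17^2 = 112, 17^4 = 154, 17^8 = 175, 17^16 = 4, 17^32 = 16, 17^64 = 79
Test divisors in increasing order:
  k=1: 17^1 = 17 mod 177
  k=2: 17^2 = 112 mod 177
  k=4: 17^4 = 154 mod 177
  k=29: 17^29 = 4 * 175 * 154 * 17 = 119 mod 177
  k=58: 17^58 = 16 * 4 * 175 * 112 = 1 mod 177  <- first divisor giving 1
Order = 58

58


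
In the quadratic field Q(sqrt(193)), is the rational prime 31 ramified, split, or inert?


K = Q(sqrt(193)). Since d mod 4 = 1, disc(K) = 193.
Check p | disc: 193 mod 31 = 7.
p does not divide disc. Compute Legendre symbol (d/p):
7^((31-1)/2) mod 31 = 1
(d/p) = 1, so p splits: (p) = P*P' with e=1, f=1, g=2.
Therefore p is split.

split


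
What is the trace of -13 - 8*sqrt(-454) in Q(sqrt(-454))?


Tr(a + b*sqrt(d)) = (a + b*sqrt(d)) + (a - b*sqrt(d)) = 2a
= 2 * (-13)
= -26

-26


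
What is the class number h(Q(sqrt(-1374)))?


K = Q(sqrt(-1374)). d mod 4 = 2, so D = disc(K) = 4d = -5496
h(K) equals the number of primitive reduced positive-definite forms (a, b, c) = a*x^2 + b*x*y + c*y^2 with b^2 - 4ac = D,
where reduced means |b| <= a <= c, with b >= 0 whenever |b| = a or a = c, and primitive means gcd(a, b, c) = 1.
Reduced forces 3a^2 <= |D| = 5496, so 1 <= a <= 42; b must have the parity of D, and c = (b^2 - D)/(4a) must be an integer >= a.
Enumerate a = 1..42, b in [-a, a]:
  a=1: (1, 0, 1374)  [1]
  a=2: (2, 0, 687)  [1]
  a=3: (3, 0, 458)  [1]
  a=4: none
  a=5: (5, -2, 275), (5, 2, 275)  [2]
  a=6: (6, 0, 229)  [1]
  a=7..9: none
  a=10: (10, -8, 139), (10, 8, 139)  [2]
  a=11: (11, -2, 125), (11, 2, 125)  [2]
  a=12: none
  a=13: (13, -4, 106), (13, 4, 106)  [2]
  a=14: none
  a=15: (15, -12, 94), (15, 12, 94)  [2]
  a=16..21: none
  a=22: (22, -20, 67), (22, 20, 67)  [2]
  a=23: (23, -22, 65), (23, 22, 65)  [2]
  a=24: none
  a=25: (25, -2, 55), (25, 2, 55)  [2]
  a=26: (26, -4, 53), (26, 4, 53)  [2]
  a=27..29: none
  a=30: (30, -12, 47), (30, 12, 47)  [2]
  a=31..32: none
  a=33: (33, -24, 46), (33, 24, 46)  [2]
  a=34..38: none
  a=39: (39, -30, 41), (39, 30, 41)  [2]
  a=40..42: none
Total reduced forms: 1 + 1 + 1 + 2 + 1 + 2 + 2 + 2 + 2 + 2 + 2 + 2 + 2 + 2 + 2 + 2 = 28
h = 28

28


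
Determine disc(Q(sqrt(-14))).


For K = Q(sqrt(d)) with d squarefree: disc(K) = d if d = 1 mod 4, and disc(K) = 4d if d = 2 or 3 mod 4.
Here d = -14, and d mod 4 = 2.
d = 2 mod 4, not 1 (O_K = Z[sqrt(d)]), so disc(K) = 4d = 4 * (-14) = -56

-56


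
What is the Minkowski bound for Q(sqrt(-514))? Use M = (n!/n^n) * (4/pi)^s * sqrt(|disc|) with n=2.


d = -514, d mod 4 = 2, so disc(K) = 4d = -2056; |disc(K)| = 2056
Imaginary quadratic field, so n = 2, s = r2 = 1, r1 = 0
M = (n!/n^n) * (4/pi)^s * sqrt(|disc(K)|) = (2!/2^2) * (4/pi)^1 * sqrt(2056)
= 0.5 * 1.273240 * 45.343136
= 28.8663

28.8663


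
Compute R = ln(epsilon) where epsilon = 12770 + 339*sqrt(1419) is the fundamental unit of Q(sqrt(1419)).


epsilon = 12770 + 339*sqrt(1419)
= 25540.0000
R = ln(25540.0000)
= 10.1480

10.1480


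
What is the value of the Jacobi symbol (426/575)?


Compute (426/575) via quadratic reciprocity:
  pull out 2: (2/575) = +1  (since 575 mod 8 = 7)
  reciprocity: (213/575) -> +(575/213)
  reduce: (149/213)
  reciprocity: (149/213) -> +(213/149)
  reduce: (64/149)
  pull out 2: (2/149) = -1  (since 149 mod 8 = 5)
  pull out 2: (2/149) = -1  (since 149 mod 8 = 5)
  pull out 2: (2/149) = -1  (since 149 mod 8 = 5)
  pull out 2: (2/149) = -1  (since 149 mod 8 = 5)
  pull out 2: (2/149) = -1  (since 149 mod 8 = 5)
  pull out 2: (2/149) = -1  (since 149 mod 8 = 5)
  (1/149) = 1
Product of signs = 1

1


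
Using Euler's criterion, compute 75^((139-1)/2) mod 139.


p = 139 is prime and the exponent is (p-1)/2 = 69, so by Euler's criterion 75^69 = (75/139) = +1 or -1 mod 139.
Compute by square-and-multiply:
  69 = 64 + 4 + 1 (binary 1000101)
  Repeated squaring mod 139: 75^1 = 75, 75^2 = 65, 75^4 = 55, 75^8 = 106, 75^16 = 116, 75^32 = 112, 75^64 = 34
  75^69 = 75^64 * 75^4 * 75^1 = 34 * 55 * 75 mod 139
    34 * 55 = 1870 = 63 mod 139
    63 * 75 = 4725 = 138 mod 139
  75^69 = 138 mod 139
Result 138 = p - 1 = -1 mod 139: 75 is a quadratic non-residue mod 139. As a residue in [0, p-1] the value is 138.
75^69 mod 139 = 138

138


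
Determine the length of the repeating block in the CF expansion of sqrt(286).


Run the CF algorithm for sqrt(286).
a_0 = floor(sqrt(286)) = 16; set m_0=0, q_0=1.
Recurrence: m' = q*a - m,  q' = (d - m'^2)/q,  a' = floor((a_0 + m')/q').
  step 1: m=16, q=30, a=1
  step 2: m=14, q=3, a=10
  step 3: m=16, q=10, a=3
  step 4: m=14, q=9, a=3
  step 5: m=13, q=13, a=2
  step 6: m=13, q=9, a=3
  step 7: m=14, q=10, a=3
  step 8: m=16, q=3, a=10
  step 9: m=14, q=30, a=1
  step 10: m=16, q=1, a=32
a_10 = 2*a_0 = 32, so the period closes here.
sqrt(286) = [16; 1, 10, 3, 3, 2, 3, 3, 10, 1, 32]
Period length = 10

10


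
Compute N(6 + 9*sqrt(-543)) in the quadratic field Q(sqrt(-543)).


N(a + b*sqrt(d)) = a^2 - d*b^2
= (6)^2 - (-543)*(9)^2
= 36 + 43983
= 44019

44019


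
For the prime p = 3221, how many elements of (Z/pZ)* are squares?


For prime p, the number of non-zero quadratic residues is (p-1)/2.
= (3221-1)/2
= 1610

1610


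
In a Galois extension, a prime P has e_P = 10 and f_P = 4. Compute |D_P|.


|D_P| = e * f
= 10 * 4
= 40

40


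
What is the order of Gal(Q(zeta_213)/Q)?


|Gal(Q(zeta_213)/Q)| = phi(213)
= 140

140


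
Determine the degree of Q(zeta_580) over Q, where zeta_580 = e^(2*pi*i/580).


The degree equals Euler's totient phi(580).
580 = 2^2 * 5 * 29
phi(580) = 224

224


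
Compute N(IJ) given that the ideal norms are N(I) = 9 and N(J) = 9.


N(IJ) = N(I) * N(J)
= 9 * 9
= 81

81


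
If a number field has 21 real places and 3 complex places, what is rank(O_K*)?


By Dirichlet's unit theorem:
rank = r1 + r2 - 1
= 21 + 3 - 1
= 23

23


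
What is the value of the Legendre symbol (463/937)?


p = 937 is prime, so compute (463/937) with the reciprocity algorithm (Jacobi-symbol steps: pull out 2s via (2/n), flip via reciprocity, reduce):
  reciprocity: (463/937) -> +(937/463)
  reduce: (11/463)
  reciprocity: (11/463) -> -(463/11)
  reduce: (1/11)
  (1/11) = 1
Product of signs = -1
(463/937) = -1

-1


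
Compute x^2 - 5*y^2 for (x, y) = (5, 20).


x^2 - d*y^2
= 5^2 - 5*20^2
= 25 - 2000
= -1975

-1975


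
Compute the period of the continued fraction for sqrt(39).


Run the CF algorithm for sqrt(39).
a_0 = floor(sqrt(39)) = 6; set m_0=0, q_0=1.
Recurrence: m' = q*a - m,  q' = (d - m'^2)/q,  a' = floor((a_0 + m')/q').
  step 1: m=6, q=3, a=4
  step 2: m=6, q=1, a=12
a_2 = 2*a_0 = 12, so the period closes here.
sqrt(39) = [6; 4, 12]
Period length = 2

2


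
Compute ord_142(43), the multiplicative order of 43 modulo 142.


We want ord_142(43), the smallest k >= 1 with 43^k = 1 mod 142.
n = 142 = 2 * 71, phi(142) = 70; the order divides phi(n).
Divisors of 70: 1, 2, 5, 7, 10, 14, 35, 70
Repeated squaring mod 142: 43^1 = 43, 43^2 = 3, 43^4 = 9, 43^8 = 81, 43^16 = 29, 43^32 = 131, 43^64 = 121
Test divisors in increasing order:
  k=1: 43^1 = 43 mod 142
  k=2: 43^2 = 3 mod 142
  k=5: 43^5 = 9 * 43 = 103 mod 142
  k=7: 43^7 = 9 * 3 * 43 = 25 mod 142
  k=10: 43^10 = 81 * 3 = 101 mod 142
  k=14: 43^14 = 81 * 9 * 3 = 57 mod 142
  k=35: 43^35 = 131 * 3 * 43 = 1 mod 142  <- first divisor giving 1
Order = 35

35


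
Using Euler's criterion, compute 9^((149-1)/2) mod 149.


p = 149 is prime and the exponent is (p-1)/2 = 74, so by Euler's criterion 9^74 = (9/149) = +1 or -1 mod 149.
Compute by square-and-multiply:
  74 = 64 + 8 + 2 (binary 1001010)
  Repeated squaring mod 149: 9^1 = 9, 9^2 = 81, 9^4 = 5, 9^8 = 25, 9^16 = 29, 9^32 = 96, 9^64 = 127
  9^74 = 9^64 * 9^8 * 9^2 = 127 * 25 * 81 mod 149
    127 * 25 = 3175 = 46 mod 149
    46 * 81 = 3726 = 1 mod 149
  9^74 = 1 mod 149
Result 1: 9 is a quadratic residue mod 149.
9^74 mod 149 = 1

1


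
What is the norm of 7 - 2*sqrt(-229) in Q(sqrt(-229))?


N(a + b*sqrt(d)) = a^2 - d*b^2
= (7)^2 - (-229)*(-2)^2
= 49 + 916
= 965

965


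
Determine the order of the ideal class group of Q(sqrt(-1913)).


K = Q(sqrt(-1913)). d mod 4 = 3, so D = disc(K) = 4d = -7652
h(K) equals the number of primitive reduced positive-definite forms (a, b, c) = a*x^2 + b*x*y + c*y^2 with b^2 - 4ac = D,
where reduced means |b| <= a <= c, with b >= 0 whenever |b| = a or a = c, and primitive means gcd(a, b, c) = 1.
Reduced forces 3a^2 <= |D| = 7652, so 1 <= a <= 50; b must have the parity of D, and c = (b^2 - D)/(4a) must be an integer >= a.
Enumerate a = 1..50, b in [-a, a]:
  a=1: (1, 0, 1913)  [1]
  a=2: (2, 2, 957)  [1]
  a=3: (3, -2, 638), (3, 2, 638)  [2]
  a=4..5: none
  a=6: (6, -2, 319), (6, 2, 319)  [2]
  a=7..8: none
  a=9: (9, -4, 213), (9, 4, 213)  [2]
  a=10: none
  a=11: (11, -2, 174), (11, 2, 174)  [2]
  a=12..16: none
  a=17: (17, -10, 114), (17, 10, 114)  [2]
  a=18: (18, -14, 109), (18, 14, 109)  [2]
  a=19: (19, -10, 102), (19, 10, 102)  [2]
  a=20..21: none
  a=22: (22, -2, 87), (22, 2, 87)  [2]
  a=23..26: none
  a=27: (27, -4, 71), (27, 4, 71)  [2]
  a=28: none
  a=29: (29, -2, 66), (29, 2, 66)  [2]
  a=30: none
  a=31: (31, -6, 62), (31, 6, 62)  [2]
  a=32: none
  a=33: (33, -20, 61), (33, -2, 58), (33, 2, 58), (33, 20, 61)  [4]
  a=34: (34, -10, 57), (34, 10, 57)  [2]
  a=35..36: none
  a=37: (37, -28, 57), (37, 28, 57)  [2]
  a=38: (38, -10, 51), (38, 10, 51)  [2]
  a=39..46: none
  a=47: (47, -44, 51), (47, 44, 51)  [2]
  a=48..50: none
Total reduced forms: 1 + 1 + 2 + 2 + 2 + 2 + 2 + 2 + 2 + 2 + 2 + 2 + 2 + 4 + 2 + 2 + 2 + 2 = 36
h = 36

36


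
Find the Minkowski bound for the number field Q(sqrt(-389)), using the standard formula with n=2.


d = -389, d mod 4 = 3, so disc(K) = 4d = -1556; |disc(K)| = 1556
Imaginary quadratic field, so n = 2, s = r2 = 1, r1 = 0
M = (n!/n^n) * (4/pi)^s * sqrt(|disc(K)|) = (2!/2^2) * (4/pi)^1 * sqrt(1556)
= 0.5 * 1.273240 * 39.446166
= 25.1122

25.1122


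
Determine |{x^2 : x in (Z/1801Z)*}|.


For prime p, the number of non-zero quadratic residues is (p-1)/2.
= (1801-1)/2
= 900

900


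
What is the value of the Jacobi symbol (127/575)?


Compute (127/575) via quadratic reciprocity:
  reciprocity: (127/575) -> -(575/127)
  reduce: (67/127)
  reciprocity: (67/127) -> -(127/67)
  reduce: (60/67)
  pull out 2: (2/67) = -1  (since 67 mod 8 = 3)
  pull out 2: (2/67) = -1  (since 67 mod 8 = 3)
  reciprocity: (15/67) -> -(67/15)
  reduce: (7/15)
  reciprocity: (7/15) -> -(15/7)
  reduce: (1/7)
  (1/7) = 1
Product of signs = 1

1


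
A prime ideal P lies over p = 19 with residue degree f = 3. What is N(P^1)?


N(P^a) = p^(a*f)
= 19^(1*3)
= 19^3
= 6859

6859


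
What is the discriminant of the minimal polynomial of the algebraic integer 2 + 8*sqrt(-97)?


The element 2 + 8*sqrt(-97) has minimal polynomial:
x^2 - 4*x + 6212
Discriminant = (-4)^2 - 4*(6212)
= 16 - 24848
= -24832

-24832


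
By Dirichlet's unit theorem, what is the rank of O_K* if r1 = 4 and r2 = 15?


By Dirichlet's unit theorem:
rank = r1 + r2 - 1
= 4 + 15 - 1
= 18

18


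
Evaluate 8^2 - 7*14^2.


x^2 - d*y^2
= 8^2 - 7*14^2
= 64 - 1372
= -1308

-1308


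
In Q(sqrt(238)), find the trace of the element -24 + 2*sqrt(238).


Tr(a + b*sqrt(d)) = (a + b*sqrt(d)) + (a - b*sqrt(d)) = 2a
= 2 * (-24)
= -48

-48


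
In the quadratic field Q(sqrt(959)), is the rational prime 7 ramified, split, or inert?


K = Q(sqrt(959)). Since d mod 4 = 3, disc(K) = 3836.
Check p | disc: 3836 mod 7 = 0.
p divides disc, so p ramifies: (p) = P^2 with e=2, f=1, g=1.
Therefore p is ramified.

ramified


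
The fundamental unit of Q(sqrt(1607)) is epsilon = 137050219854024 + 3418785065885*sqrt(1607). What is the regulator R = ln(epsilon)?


epsilon = 137050219854024 + 3418785065885*sqrt(1607)
= 2.7410e+14
R = ln(2.7410e+14)
= 33.2445

33.2445


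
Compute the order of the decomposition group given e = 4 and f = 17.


|D_P| = e * f
= 4 * 17
= 68

68


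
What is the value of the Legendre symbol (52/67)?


p = 67 is prime, so compute (52/67) with the reciprocity algorithm (Jacobi-symbol steps: pull out 2s via (2/n), flip via reciprocity, reduce):
  pull out 2: (2/67) = -1  (since 67 mod 8 = 3)
  pull out 2: (2/67) = -1  (since 67 mod 8 = 3)
  reciprocity: (13/67) -> +(67/13)
  reduce: (2/13)
  pull out 2: (2/13) = -1  (since 13 mod 8 = 5)
  (1/13) = 1
Product of signs = -1
(52/67) = -1

-1


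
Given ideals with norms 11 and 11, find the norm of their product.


N(IJ) = N(I) * N(J)
= 11 * 11
= 121

121


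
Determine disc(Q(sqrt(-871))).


For K = Q(sqrt(d)) with d squarefree: disc(K) = d if d = 1 mod 4, and disc(K) = 4d if d = 2 or 3 mod 4.
Here d = -871, and d mod 4 = 1.
d = 1 mod 4 (O_K = Z[(1+sqrt(d))/2]), so disc(K) = d = -871

-871


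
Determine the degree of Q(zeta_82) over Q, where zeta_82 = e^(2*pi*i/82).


The degree equals Euler's totient phi(82).
82 = 2 * 41
phi(82) = 40

40


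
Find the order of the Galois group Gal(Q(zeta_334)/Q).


|Gal(Q(zeta_334)/Q)| = phi(334)
= 166

166


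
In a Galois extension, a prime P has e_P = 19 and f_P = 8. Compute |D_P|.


|D_P| = e * f
= 19 * 8
= 152

152


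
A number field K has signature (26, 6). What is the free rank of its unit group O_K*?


By Dirichlet's unit theorem:
rank = r1 + r2 - 1
= 26 + 6 - 1
= 31

31


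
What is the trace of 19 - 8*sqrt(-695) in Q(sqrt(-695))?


Tr(a + b*sqrt(d)) = (a + b*sqrt(d)) + (a - b*sqrt(d)) = 2a
= 2 * (19)
= 38

38


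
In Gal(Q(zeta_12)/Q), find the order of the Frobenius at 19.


The Frobenius at p in Gal(Q(zeta_n)/Q) = (Z/nZ)* is the class of p, so its order is ord_12(19), the smallest k >= 1 with 19^k = 1 mod 12.
n = 12 = 2^2 * 3, phi(12) = 4; the order divides phi(n).
Divisors of 4: 1, 2, 4
Repeated squaring mod 12: 19^1 = 7, 19^2 = 1, 19^4 = 1
Test divisors in increasing order:
  k=1: 19^1 = 7 mod 12
  k=2: 19^2 = 1 mod 12  <- first divisor giving 1
Order = 2

2


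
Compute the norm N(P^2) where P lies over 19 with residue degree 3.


N(P^a) = p^(a*f)
= 19^(2*3)
= 19^6
= 47045881

47045881


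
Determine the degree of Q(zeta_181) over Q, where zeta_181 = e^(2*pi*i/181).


The degree equals Euler's totient phi(181).
181 = 181
phi(181) = 180

180


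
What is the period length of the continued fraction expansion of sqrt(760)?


Run the CF algorithm for sqrt(760).
a_0 = floor(sqrt(760)) = 27; set m_0=0, q_0=1.
Recurrence: m' = q*a - m,  q' = (d - m'^2)/q,  a' = floor((a_0 + m')/q').
  step 1: m=27, q=31, a=1
  step 2: m=4, q=24, a=1
  step 3: m=20, q=15, a=3
  step 4: m=25, q=9, a=5
  step 5: m=20, q=40, a=1
  step 6: m=20, q=9, a=5
  step 7: m=25, q=15, a=3
  step 8: m=20, q=24, a=1
  step 9: m=4, q=31, a=1
  step 10: m=27, q=1, a=54
a_10 = 2*a_0 = 54, so the period closes here.
sqrt(760) = [27; 1, 1, 3, 5, 1, 5, 3, 1, 1, 54]
Period length = 10

10


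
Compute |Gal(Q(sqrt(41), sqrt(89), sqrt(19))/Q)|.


The 3 square roots of distinct primes are multiplicatively independent over Q,
so [K:Q] = 2^3 and Gal(K/Q) is isomorphic to (Z/2Z)^3.
|Gal| = 2^3 = 8

8


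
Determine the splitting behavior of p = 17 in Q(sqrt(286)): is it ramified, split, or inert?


K = Q(sqrt(286)). Since d mod 4 = 2, disc(K) = 1144.
Check p | disc: 1144 mod 17 = 5.
p does not divide disc. Compute Legendre symbol (d/p):
14^((17-1)/2) mod 17 = -1
(d/p) = -1, so p is inert: (p) stays prime with e=1, f=2, g=1.
Therefore p is inert.

inert


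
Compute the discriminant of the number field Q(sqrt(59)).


For K = Q(sqrt(d)) with d squarefree: disc(K) = d if d = 1 mod 4, and disc(K) = 4d if d = 2 or 3 mod 4.
Here d = 59, and d mod 4 = 3.
d = 3 mod 4, not 1 (O_K = Z[sqrt(d)]), so disc(K) = 4d = 4 * (59) = 236

236


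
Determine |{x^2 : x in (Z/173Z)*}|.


For prime p, the number of non-zero quadratic residues is (p-1)/2.
= (173-1)/2
= 86

86


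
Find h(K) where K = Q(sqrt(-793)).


K = Q(sqrt(-793)). d mod 4 = 3, so D = disc(K) = 4d = -3172
h(K) equals the number of primitive reduced positive-definite forms (a, b, c) = a*x^2 + b*x*y + c*y^2 with b^2 - 4ac = D,
where reduced means |b| <= a <= c, with b >= 0 whenever |b| = a or a = c, and primitive means gcd(a, b, c) = 1.
Reduced forces 3a^2 <= |D| = 3172, so 1 <= a <= 32; b must have the parity of D, and c = (b^2 - D)/(4a) must be an integer >= a.
Enumerate a = 1..32, b in [-a, a]:
  a=1: (1, 0, 793)  [1]
  a=2: (2, 2, 397)  [1]
  a=3..12: none
  a=13: (13, 0, 61)  [1]
  a=14..18: none
  a=19: (19, -18, 46), (19, 18, 46)  [2]
  a=20..22: none
  a=23: (23, -18, 38), (23, 18, 38)  [2]
  a=24..25: none
  a=26: (26, 26, 37)  [1]
  a=27..32: none
Total reduced forms: 1 + 1 + 1 + 2 + 2 + 1 = 8
h = 8

8


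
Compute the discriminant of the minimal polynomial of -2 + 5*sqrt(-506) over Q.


The element -2 + 5*sqrt(-506) has minimal polynomial:
x^2 + 4*x + 12654
Discriminant = (4)^2 - 4*(12654)
= 16 - 50616
= -50600

-50600


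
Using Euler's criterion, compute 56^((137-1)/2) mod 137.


p = 137 is prime and the exponent is (p-1)/2 = 68, so by Euler's criterion 56^68 = (56/137) = +1 or -1 mod 137.
Compute by square-and-multiply:
  68 = 64 + 4 (binary 1000100)
  Repeated squaring mod 137: 56^1 = 56, 56^2 = 122, 56^4 = 88, 56^8 = 72, 56^16 = 115, 56^32 = 73, 56^64 = 123
  56^68 = 56^64 * 56^4 = 123 * 88 mod 137
    123 * 88 = 10824 = 1 mod 137
  56^68 = 1 mod 137
Result 1: 56 is a quadratic residue mod 137.
56^68 mod 137 = 1

1


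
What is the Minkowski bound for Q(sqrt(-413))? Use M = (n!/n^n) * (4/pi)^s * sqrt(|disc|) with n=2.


d = -413, d mod 4 = 3, so disc(K) = 4d = -1652; |disc(K)| = 1652
Imaginary quadratic field, so n = 2, s = r2 = 1, r1 = 0
M = (n!/n^n) * (4/pi)^s * sqrt(|disc(K)|) = (2!/2^2) * (4/pi)^1 * sqrt(1652)
= 0.5 * 1.273240 * 40.644803
= 25.8753

25.8753


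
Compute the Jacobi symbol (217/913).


Compute (217/913) via quadratic reciprocity:
  reciprocity: (217/913) -> +(913/217)
  reduce: (45/217)
  reciprocity: (45/217) -> +(217/45)
  reduce: (37/45)
  reciprocity: (37/45) -> +(45/37)
  reduce: (8/37)
  pull out 2: (2/37) = -1  (since 37 mod 8 = 5)
  pull out 2: (2/37) = -1  (since 37 mod 8 = 5)
  pull out 2: (2/37) = -1  (since 37 mod 8 = 5)
  (1/37) = 1
Product of signs = -1

-1


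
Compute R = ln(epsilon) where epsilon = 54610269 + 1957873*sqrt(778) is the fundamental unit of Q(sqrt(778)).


epsilon = 54610269 + 1957873*sqrt(778)
= 1.0922e+08
R = ln(1.0922e+08)
= 18.5089

18.5089


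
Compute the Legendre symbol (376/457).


p = 457 is prime, so compute (376/457) with the reciprocity algorithm (Jacobi-symbol steps: pull out 2s via (2/n), flip via reciprocity, reduce):
  pull out 2: (2/457) = +1  (since 457 mod 8 = 1)
  pull out 2: (2/457) = +1  (since 457 mod 8 = 1)
  pull out 2: (2/457) = +1  (since 457 mod 8 = 1)
  reciprocity: (47/457) -> +(457/47)
  reduce: (34/47)
  pull out 2: (2/47) = +1  (since 47 mod 8 = 7)
  reciprocity: (17/47) -> +(47/17)
  reduce: (13/17)
  reciprocity: (13/17) -> +(17/13)
  reduce: (4/13)
  pull out 2: (2/13) = -1  (since 13 mod 8 = 5)
  pull out 2: (2/13) = -1  (since 13 mod 8 = 5)
  (1/13) = 1
Product of signs = 1
(376/457) = 1

1


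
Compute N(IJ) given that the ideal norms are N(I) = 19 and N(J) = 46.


N(IJ) = N(I) * N(J)
= 19 * 46
= 874

874


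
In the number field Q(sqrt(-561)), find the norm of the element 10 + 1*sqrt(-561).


N(a + b*sqrt(d)) = a^2 - d*b^2
= (10)^2 - (-561)*(1)^2
= 100 + 561
= 661

661


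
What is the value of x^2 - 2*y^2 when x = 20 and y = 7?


x^2 - d*y^2
= 20^2 - 2*7^2
= 400 - 98
= 302

302


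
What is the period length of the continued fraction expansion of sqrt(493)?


Run the CF algorithm for sqrt(493).
a_0 = floor(sqrt(493)) = 22; set m_0=0, q_0=1.
Recurrence: m' = q*a - m,  q' = (d - m'^2)/q,  a' = floor((a_0 + m')/q').
  step 1: m=22, q=9, a=4
  step 2: m=14, q=33, a=1
  step 3: m=19, q=4, a=10
  step 4: m=21, q=13, a=3
  step 5: m=18, q=13, a=3
  step 6: m=21, q=4, a=10
  step 7: m=19, q=33, a=1
  step 8: m=14, q=9, a=4
  step 9: m=22, q=1, a=44
a_9 = 2*a_0 = 44, so the period closes here.
sqrt(493) = [22; 4, 1, 10, 3, 3, 10, 1, 4, 44]
Period length = 9

9


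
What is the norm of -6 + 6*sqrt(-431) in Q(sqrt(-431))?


N(a + b*sqrt(d)) = a^2 - d*b^2
= (-6)^2 - (-431)*(6)^2
= 36 + 15516
= 15552

15552


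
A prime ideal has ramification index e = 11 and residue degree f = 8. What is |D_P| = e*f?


|D_P| = e * f
= 11 * 8
= 88

88


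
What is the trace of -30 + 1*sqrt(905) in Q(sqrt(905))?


Tr(a + b*sqrt(d)) = (a + b*sqrt(d)) + (a - b*sqrt(d)) = 2a
= 2 * (-30)
= -60

-60


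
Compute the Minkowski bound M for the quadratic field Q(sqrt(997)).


d = 997, d mod 4 = 1, so disc(K) = d = 997; |disc(K)| = 997
Real quadratic field, so n = 2, s = r2 = 0, r1 = 2
M = (n!/n^n) * (4/pi)^s * sqrt(|disc(K)|) = (2!/2^2) * (4/pi)^0 * sqrt(997)
= 0.5 * 1.000000 * 31.575307
= 15.7877

15.7877


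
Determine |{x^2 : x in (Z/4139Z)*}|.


For prime p, the number of non-zero quadratic residues is (p-1)/2.
= (4139-1)/2
= 2069

2069


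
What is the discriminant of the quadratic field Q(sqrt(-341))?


For K = Q(sqrt(d)) with d squarefree: disc(K) = d if d = 1 mod 4, and disc(K) = 4d if d = 2 or 3 mod 4.
Here d = -341, and d mod 4 = 3.
d = 3 mod 4, not 1 (O_K = Z[sqrt(d)]), so disc(K) = 4d = 4 * (-341) = -1364

-1364


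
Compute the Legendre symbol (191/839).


p = 839 is prime, so compute (191/839) with the reciprocity algorithm (Jacobi-symbol steps: pull out 2s via (2/n), flip via reciprocity, reduce):
  reciprocity: (191/839) -> -(839/191)
  reduce: (75/191)
  reciprocity: (75/191) -> -(191/75)
  reduce: (41/75)
  reciprocity: (41/75) -> +(75/41)
  reduce: (34/41)
  pull out 2: (2/41) = +1  (since 41 mod 8 = 1)
  reciprocity: (17/41) -> +(41/17)
  reduce: (7/17)
  reciprocity: (7/17) -> +(17/7)
  reduce: (3/7)
  reciprocity: (3/7) -> -(7/3)
  reduce: (1/3)
  (1/3) = 1
Product of signs = -1
(191/839) = -1

-1


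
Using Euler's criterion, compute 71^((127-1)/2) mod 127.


p = 127 is prime and the exponent is (p-1)/2 = 63, so by Euler's criterion 71^63 = (71/127) = +1 or -1 mod 127.
Compute by square-and-multiply:
  63 = 32 + 16 + 8 + 4 + 2 + 1 (binary 111111)
  Repeated squaring mod 127: 71^1 = 71, 71^2 = 88, 71^4 = 124, 71^8 = 9, 71^16 = 81, 71^32 = 84
  71^63 = 71^32 * 71^16 * 71^8 * 71^4 * 71^2 * 71^1 = 84 * 81 * 9 * 124 * 88 * 71 mod 127
    84 * 81 = 6804 = 73 mod 127
    73 * 9 = 657 = 22 mod 127
    22 * 124 = 2728 = 61 mod 127
    61 * 88 = 5368 = 34 mod 127
    34 * 71 = 2414 = 1 mod 127
  71^63 = 1 mod 127
Result 1: 71 is a quadratic residue mod 127.
71^63 mod 127 = 1

1


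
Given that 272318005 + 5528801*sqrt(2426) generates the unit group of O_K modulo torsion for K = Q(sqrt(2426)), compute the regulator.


epsilon = 272318005 + 5528801*sqrt(2426)
= 5.4464e+08
R = ln(5.4464e+08)
= 20.1156

20.1156


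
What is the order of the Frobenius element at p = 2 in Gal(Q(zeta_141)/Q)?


The Frobenius at p in Gal(Q(zeta_n)/Q) = (Z/nZ)* is the class of p, so its order is ord_141(2), the smallest k >= 1 with 2^k = 1 mod 141.
n = 141 = 3 * 47, phi(141) = 92; the order divides phi(n).
Divisors of 92: 1, 2, 4, 23, 46, 92
Repeated squaring mod 141: 2^1 = 2, 2^2 = 4, 2^4 = 16, 2^8 = 115, 2^16 = 112, 2^32 = 136, 2^64 = 25
Test divisors in increasing order:
  k=1: 2^1 = 2 mod 141
  k=2: 2^2 = 4 mod 141
  k=4: 2^4 = 16 mod 141
  k=23: 2^23 = 112 * 16 * 4 * 2 = 95 mod 141
  k=46: 2^46 = 136 * 115 * 16 * 4 = 1 mod 141  <- first divisor giving 1
Order = 46

46


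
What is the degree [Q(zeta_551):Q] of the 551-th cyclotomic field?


The degree equals Euler's totient phi(551).
551 = 19 * 29
phi(551) = 504

504


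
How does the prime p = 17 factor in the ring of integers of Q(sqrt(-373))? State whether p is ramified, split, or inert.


K = Q(sqrt(-373)). Since d mod 4 = 3, disc(K) = -1492.
Check p | disc: -1492 mod 17 = 4.
p does not divide disc. Compute Legendre symbol (d/p):
1^((17-1)/2) mod 17 = 1
(d/p) = 1, so p splits: (p) = P*P' with e=1, f=1, g=2.
Therefore p is split.

split


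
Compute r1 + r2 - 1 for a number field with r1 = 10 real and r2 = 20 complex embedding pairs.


By Dirichlet's unit theorem:
rank = r1 + r2 - 1
= 10 + 20 - 1
= 29

29


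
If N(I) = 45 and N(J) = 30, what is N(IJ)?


N(IJ) = N(I) * N(J)
= 45 * 30
= 1350

1350


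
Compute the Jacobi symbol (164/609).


Compute (164/609) via quadratic reciprocity:
  pull out 2: (2/609) = +1  (since 609 mod 8 = 1)
  pull out 2: (2/609) = +1  (since 609 mod 8 = 1)
  reciprocity: (41/609) -> +(609/41)
  reduce: (35/41)
  reciprocity: (35/41) -> +(41/35)
  reduce: (6/35)
  pull out 2: (2/35) = -1  (since 35 mod 8 = 3)
  reciprocity: (3/35) -> -(35/3)
  reduce: (2/3)
  pull out 2: (2/3) = -1  (since 3 mod 8 = 3)
  (1/3) = 1
Product of signs = -1

-1


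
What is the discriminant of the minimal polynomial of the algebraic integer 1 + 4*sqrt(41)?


The element 1 + 4*sqrt(41) has minimal polynomial:
x^2 - 2*x - 655
Discriminant = (-2)^2 - 4*(-655)
= 4 + 2620
= 2624

2624


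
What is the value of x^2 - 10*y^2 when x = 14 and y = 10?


x^2 - d*y^2
= 14^2 - 10*10^2
= 196 - 1000
= -804

-804


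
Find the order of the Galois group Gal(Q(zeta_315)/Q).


|Gal(Q(zeta_315)/Q)| = phi(315)
= 144

144


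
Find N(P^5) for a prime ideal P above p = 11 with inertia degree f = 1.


N(P^a) = p^(a*f)
= 11^(5*1)
= 11^5
= 161051

161051


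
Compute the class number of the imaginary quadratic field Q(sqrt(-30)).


K = Q(sqrt(-30)). d mod 4 = 2, so D = disc(K) = 4d = -120
h(K) equals the number of primitive reduced positive-definite forms (a, b, c) = a*x^2 + b*x*y + c*y^2 with b^2 - 4ac = D,
where reduced means |b| <= a <= c, with b >= 0 whenever |b| = a or a = c, and primitive means gcd(a, b, c) = 1.
Reduced forces 3a^2 <= |D| = 120, so 1 <= a <= 6; b must have the parity of D, and c = (b^2 - D)/(4a) must be an integer >= a.
Enumerate a = 1..6, b in [-a, a]:
  a=1: (1, 0, 30)  [1]
  a=2: (2, 0, 15)  [1]
  a=3: (3, 0, 10)  [1]
  a=4: none
  a=5: (5, 0, 6)  [1]
  a=6: none
Total reduced forms: 1 + 1 + 1 + 1 = 4
h = 4

4


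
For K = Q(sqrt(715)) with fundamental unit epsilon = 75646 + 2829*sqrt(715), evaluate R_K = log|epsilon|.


epsilon = 75646 + 2829*sqrt(715)
= 151292.0000
R = ln(151292.0000)
= 11.9270

11.9270


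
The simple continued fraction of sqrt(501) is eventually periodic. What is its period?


Run the CF algorithm for sqrt(501).
a_0 = floor(sqrt(501)) = 22; set m_0=0, q_0=1.
Recurrence: m' = q*a - m,  q' = (d - m'^2)/q,  a' = floor((a_0 + m')/q').
  step 1: m=22, q=17, a=2
  step 2: m=12, q=21, a=1
  step 3: m=9, q=20, a=1
  step 4: m=11, q=19, a=1
  step 5: m=8, q=23, a=1
  step 6: m=15, q=12, a=3
  step 7: m=21, q=5, a=8
  step 8: m=19, q=28, a=1
  step 9: m=9, q=15, a=2
  step 10: m=21, q=4, a=10
  step 11: m=19, q=35, a=1
  step 12: m=16, q=7, a=5
  step 13: m=19, q=20, a=2
  step 14: m=21, q=3, a=14
  step 15: m=21, q=20, a=2
  step 16: m=19, q=7, a=5
  step 17: m=16, q=35, a=1
  step 18: m=19, q=4, a=10
  step 19: m=21, q=15, a=2
  step 20: m=9, q=28, a=1
  step 21: m=19, q=5, a=8
  step 22: m=21, q=12, a=3
  step 23: m=15, q=23, a=1
  step 24: m=8, q=19, a=1
  step 25: m=11, q=20, a=1
  step 26: m=9, q=21, a=1
  step 27: m=12, q=17, a=2
  step 28: m=22, q=1, a=44
a_28 = 2*a_0 = 44, so the period closes here.
sqrt(501) = [22; 2, 1, 1, 1, 1, 3, 8, 1, 2, 10, 1, 5, 2, 14, 2, 5, 1, 10, 2, 1, 8, 3, 1, 1, 1, 1, 2, 44]
Period length = 28

28


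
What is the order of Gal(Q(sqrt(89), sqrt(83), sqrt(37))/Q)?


The 3 square roots of distinct primes are multiplicatively independent over Q,
so [K:Q] = 2^3 and Gal(K/Q) is isomorphic to (Z/2Z)^3.
|Gal| = 2^3 = 8

8


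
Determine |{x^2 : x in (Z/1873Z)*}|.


For prime p, the number of non-zero quadratic residues is (p-1)/2.
= (1873-1)/2
= 936

936


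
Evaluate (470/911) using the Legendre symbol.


p = 911 is prime, so compute (470/911) with the reciprocity algorithm (Jacobi-symbol steps: pull out 2s via (2/n), flip via reciprocity, reduce):
  pull out 2: (2/911) = +1  (since 911 mod 8 = 7)
  reciprocity: (235/911) -> -(911/235)
  reduce: (206/235)
  pull out 2: (2/235) = -1  (since 235 mod 8 = 3)
  reciprocity: (103/235) -> -(235/103)
  reduce: (29/103)
  reciprocity: (29/103) -> +(103/29)
  reduce: (16/29)
  pull out 2: (2/29) = -1  (since 29 mod 8 = 5)
  pull out 2: (2/29) = -1  (since 29 mod 8 = 5)
  pull out 2: (2/29) = -1  (since 29 mod 8 = 5)
  pull out 2: (2/29) = -1  (since 29 mod 8 = 5)
  (1/29) = 1
Product of signs = -1
(470/911) = -1

-1


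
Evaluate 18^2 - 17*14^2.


x^2 - d*y^2
= 18^2 - 17*14^2
= 324 - 3332
= -3008

-3008


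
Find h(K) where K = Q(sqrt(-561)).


K = Q(sqrt(-561)). d mod 4 = 3, so D = disc(K) = 4d = -2244
h(K) equals the number of primitive reduced positive-definite forms (a, b, c) = a*x^2 + b*x*y + c*y^2 with b^2 - 4ac = D,
where reduced means |b| <= a <= c, with b >= 0 whenever |b| = a or a = c, and primitive means gcd(a, b, c) = 1.
Reduced forces 3a^2 <= |D| = 2244, so 1 <= a <= 27; b must have the parity of D, and c = (b^2 - D)/(4a) must be an integer >= a.
Enumerate a = 1..27, b in [-a, a]:
  a=1: (1, 0, 561)  [1]
  a=2: (2, 2, 281)  [1]
  a=3: (3, 0, 187)  [1]
  a=4: none
  a=5: (5, -4, 113), (5, 4, 113)  [2]
  a=6: (6, 6, 95)  [1]
  a=7..9: none
  a=10: (10, -6, 57), (10, 6, 57)  [2]
  a=11: (11, 0, 51)  [1]
  a=12..14: none
  a=15: (15, -6, 38), (15, 6, 38)  [2]
  a=16: none
  a=17: (17, 0, 33)  [1]
  a=18: none
  a=19: (19, -6, 30), (19, 6, 30)  [2]
  a=20..21: none
  a=22: (22, 22, 31)  [1]
  a=23..24: none
  a=25: (25, 16, 25)  [1]
  a=26..27: none
Total reduced forms: 1 + 1 + 1 + 2 + 1 + 2 + 1 + 2 + 1 + 2 + 1 + 1 = 16
h = 16

16


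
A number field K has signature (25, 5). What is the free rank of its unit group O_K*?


By Dirichlet's unit theorem:
rank = r1 + r2 - 1
= 25 + 5 - 1
= 29

29


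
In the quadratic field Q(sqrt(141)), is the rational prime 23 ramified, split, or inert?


K = Q(sqrt(141)). Since d mod 4 = 1, disc(K) = 141.
Check p | disc: 141 mod 23 = 3.
p does not divide disc. Compute Legendre symbol (d/p):
3^((23-1)/2) mod 23 = 1
(d/p) = 1, so p splits: (p) = P*P' with e=1, f=1, g=2.
Therefore p is split.

split


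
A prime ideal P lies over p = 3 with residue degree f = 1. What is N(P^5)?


N(P^a) = p^(a*f)
= 3^(5*1)
= 3^5
= 243

243


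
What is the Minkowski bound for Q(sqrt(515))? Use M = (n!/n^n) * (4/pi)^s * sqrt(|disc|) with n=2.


d = 515, d mod 4 = 3, so disc(K) = 4d = 2060; |disc(K)| = 2060
Real quadratic field, so n = 2, s = r2 = 0, r1 = 2
M = (n!/n^n) * (4/pi)^s * sqrt(|disc(K)|) = (2!/2^2) * (4/pi)^0 * sqrt(2060)
= 0.5 * 1.000000 * 45.387223
= 22.6936

22.6936


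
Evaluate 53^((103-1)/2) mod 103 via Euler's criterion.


p = 103 is prime and the exponent is (p-1)/2 = 51, so by Euler's criterion 53^51 = (53/103) = +1 or -1 mod 103.
Compute by square-and-multiply:
  51 = 32 + 16 + 2 + 1 (binary 110011)
  Repeated squaring mod 103: 53^1 = 53, 53^2 = 28, 53^4 = 63, 53^8 = 55, 53^16 = 38, 53^32 = 2
  53^51 = 53^32 * 53^16 * 53^2 * 53^1 = 2 * 38 * 28 * 53 mod 103
    2 * 38 = 76 = 76 mod 103
    76 * 28 = 2128 = 68 mod 103
    68 * 53 = 3604 = 102 mod 103
  53^51 = 102 mod 103
Result 102 = p - 1 = -1 mod 103: 53 is a quadratic non-residue mod 103. As a residue in [0, p-1] the value is 102.
53^51 mod 103 = 102

102


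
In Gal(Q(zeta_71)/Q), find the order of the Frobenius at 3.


The Frobenius at p in Gal(Q(zeta_n)/Q) = (Z/nZ)* is the class of p, so its order is ord_71(3), the smallest k >= 1 with 3^k = 1 mod 71.
n = 71 = 71, phi(71) = 70; the order divides phi(n).
Divisors of 70: 1, 2, 5, 7, 10, 14, 35, 70
Repeated squaring mod 71: 3^1 = 3, 3^2 = 9, 3^4 = 10, 3^8 = 29, 3^16 = 60, 3^32 = 50, 3^64 = 15
Test divisors in increasing order:
  k=1: 3^1 = 3 mod 71
  k=2: 3^2 = 9 mod 71
  k=5: 3^5 = 10 * 3 = 30 mod 71
  k=7: 3^7 = 10 * 9 * 3 = 57 mod 71
  k=10: 3^10 = 29 * 9 = 48 mod 71
  k=14: 3^14 = 29 * 10 * 9 = 54 mod 71
  k=35: 3^35 = 50 * 9 * 3 = 1 mod 71  <- first divisor giving 1
Order = 35

35


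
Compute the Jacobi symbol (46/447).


Compute (46/447) via quadratic reciprocity:
  pull out 2: (2/447) = +1  (since 447 mod 8 = 7)
  reciprocity: (23/447) -> -(447/23)
  reduce: (10/23)
  pull out 2: (2/23) = +1  (since 23 mod 8 = 7)
  reciprocity: (5/23) -> +(23/5)
  reduce: (3/5)
  reciprocity: (3/5) -> +(5/3)
  reduce: (2/3)
  pull out 2: (2/3) = -1  (since 3 mod 8 = 3)
  (1/3) = 1
Product of signs = 1

1


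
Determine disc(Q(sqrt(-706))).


For K = Q(sqrt(d)) with d squarefree: disc(K) = d if d = 1 mod 4, and disc(K) = 4d if d = 2 or 3 mod 4.
Here d = -706, and d mod 4 = 2.
d = 2 mod 4, not 1 (O_K = Z[sqrt(d)]), so disc(K) = 4d = 4 * (-706) = -2824

-2824
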